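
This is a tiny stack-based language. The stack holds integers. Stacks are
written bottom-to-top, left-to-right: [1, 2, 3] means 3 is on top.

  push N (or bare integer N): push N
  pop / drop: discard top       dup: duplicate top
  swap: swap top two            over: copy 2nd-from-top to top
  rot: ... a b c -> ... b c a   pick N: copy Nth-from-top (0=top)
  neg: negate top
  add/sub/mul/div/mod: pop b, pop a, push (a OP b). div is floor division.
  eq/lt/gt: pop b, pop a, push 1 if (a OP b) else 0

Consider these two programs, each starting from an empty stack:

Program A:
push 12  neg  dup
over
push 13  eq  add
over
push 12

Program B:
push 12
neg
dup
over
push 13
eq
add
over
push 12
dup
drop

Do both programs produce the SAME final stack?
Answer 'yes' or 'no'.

Answer: yes

Derivation:
Program A trace:
  After 'push 12': [12]
  After 'neg': [-12]
  After 'dup': [-12, -12]
  After 'over': [-12, -12, -12]
  After 'push 13': [-12, -12, -12, 13]
  After 'eq': [-12, -12, 0]
  After 'add': [-12, -12]
  After 'over': [-12, -12, -12]
  After 'push 12': [-12, -12, -12, 12]
Program A final stack: [-12, -12, -12, 12]

Program B trace:
  After 'push 12': [12]
  After 'neg': [-12]
  After 'dup': [-12, -12]
  After 'over': [-12, -12, -12]
  After 'push 13': [-12, -12, -12, 13]
  After 'eq': [-12, -12, 0]
  After 'add': [-12, -12]
  After 'over': [-12, -12, -12]
  After 'push 12': [-12, -12, -12, 12]
  After 'dup': [-12, -12, -12, 12, 12]
  After 'drop': [-12, -12, -12, 12]
Program B final stack: [-12, -12, -12, 12]
Same: yes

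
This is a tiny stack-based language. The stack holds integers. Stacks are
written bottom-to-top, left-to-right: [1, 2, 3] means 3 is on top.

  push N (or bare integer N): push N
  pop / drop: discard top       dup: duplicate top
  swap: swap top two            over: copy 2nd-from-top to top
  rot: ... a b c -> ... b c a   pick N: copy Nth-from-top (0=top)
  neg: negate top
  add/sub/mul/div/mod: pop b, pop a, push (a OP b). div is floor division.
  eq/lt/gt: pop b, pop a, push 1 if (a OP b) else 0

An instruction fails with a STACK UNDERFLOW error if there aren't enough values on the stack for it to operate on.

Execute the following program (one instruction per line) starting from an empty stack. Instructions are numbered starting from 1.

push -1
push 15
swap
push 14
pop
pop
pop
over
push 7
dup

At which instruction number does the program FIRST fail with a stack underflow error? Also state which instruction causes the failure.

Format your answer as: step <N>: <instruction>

Step 1 ('push -1'): stack = [-1], depth = 1
Step 2 ('push 15'): stack = [-1, 15], depth = 2
Step 3 ('swap'): stack = [15, -1], depth = 2
Step 4 ('push 14'): stack = [15, -1, 14], depth = 3
Step 5 ('pop'): stack = [15, -1], depth = 2
Step 6 ('pop'): stack = [15], depth = 1
Step 7 ('pop'): stack = [], depth = 0
Step 8 ('over'): needs 2 value(s) but depth is 0 — STACK UNDERFLOW

Answer: step 8: over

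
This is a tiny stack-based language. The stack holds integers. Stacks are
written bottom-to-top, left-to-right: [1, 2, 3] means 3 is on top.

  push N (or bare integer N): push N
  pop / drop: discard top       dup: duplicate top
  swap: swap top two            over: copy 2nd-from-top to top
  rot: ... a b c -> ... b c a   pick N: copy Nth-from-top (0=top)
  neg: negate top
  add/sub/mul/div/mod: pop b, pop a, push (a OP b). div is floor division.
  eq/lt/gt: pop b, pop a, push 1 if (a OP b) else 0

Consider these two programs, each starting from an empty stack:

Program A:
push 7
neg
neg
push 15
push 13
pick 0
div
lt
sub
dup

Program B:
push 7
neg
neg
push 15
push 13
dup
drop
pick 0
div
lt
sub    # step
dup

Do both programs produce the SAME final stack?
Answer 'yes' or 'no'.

Program A trace:
  After 'push 7': [7]
  After 'neg': [-7]
  After 'neg': [7]
  After 'push 15': [7, 15]
  After 'push 13': [7, 15, 13]
  After 'pick 0': [7, 15, 13, 13]
  After 'div': [7, 15, 1]
  After 'lt': [7, 0]
  After 'sub': [7]
  After 'dup': [7, 7]
Program A final stack: [7, 7]

Program B trace:
  After 'push 7': [7]
  After 'neg': [-7]
  After 'neg': [7]
  After 'push 15': [7, 15]
  After 'push 13': [7, 15, 13]
  After 'dup': [7, 15, 13, 13]
  After 'drop': [7, 15, 13]
  After 'pick 0': [7, 15, 13, 13]
  After 'div': [7, 15, 1]
  After 'lt': [7, 0]
  After 'sub': [7]
  After 'dup': [7, 7]
Program B final stack: [7, 7]
Same: yes

Answer: yes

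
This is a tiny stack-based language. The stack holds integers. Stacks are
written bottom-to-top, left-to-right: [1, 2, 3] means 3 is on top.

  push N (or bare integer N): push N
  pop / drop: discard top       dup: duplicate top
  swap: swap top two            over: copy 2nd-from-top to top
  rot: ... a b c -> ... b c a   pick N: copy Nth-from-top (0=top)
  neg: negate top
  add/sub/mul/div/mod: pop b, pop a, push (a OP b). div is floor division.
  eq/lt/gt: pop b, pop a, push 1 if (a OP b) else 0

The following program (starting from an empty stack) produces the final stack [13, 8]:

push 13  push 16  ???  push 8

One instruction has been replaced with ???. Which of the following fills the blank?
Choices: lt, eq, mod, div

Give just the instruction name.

Answer: mod

Derivation:
Stack before ???: [13, 16]
Stack after ???:  [13]
Checking each choice:
  lt: produces [1, 8]
  eq: produces [0, 8]
  mod: MATCH
  div: produces [0, 8]


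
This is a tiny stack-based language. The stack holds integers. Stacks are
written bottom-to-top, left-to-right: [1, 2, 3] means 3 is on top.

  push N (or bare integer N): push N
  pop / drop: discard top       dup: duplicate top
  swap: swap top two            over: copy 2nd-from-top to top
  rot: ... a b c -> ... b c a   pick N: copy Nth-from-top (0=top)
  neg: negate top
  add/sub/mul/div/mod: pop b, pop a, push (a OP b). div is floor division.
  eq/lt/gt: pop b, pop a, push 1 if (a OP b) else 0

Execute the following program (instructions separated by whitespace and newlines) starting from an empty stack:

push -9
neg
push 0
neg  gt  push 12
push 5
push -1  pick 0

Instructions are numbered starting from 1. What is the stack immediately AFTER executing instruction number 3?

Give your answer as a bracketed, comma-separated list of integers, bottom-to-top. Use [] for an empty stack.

Step 1 ('push -9'): [-9]
Step 2 ('neg'): [9]
Step 3 ('push 0'): [9, 0]

Answer: [9, 0]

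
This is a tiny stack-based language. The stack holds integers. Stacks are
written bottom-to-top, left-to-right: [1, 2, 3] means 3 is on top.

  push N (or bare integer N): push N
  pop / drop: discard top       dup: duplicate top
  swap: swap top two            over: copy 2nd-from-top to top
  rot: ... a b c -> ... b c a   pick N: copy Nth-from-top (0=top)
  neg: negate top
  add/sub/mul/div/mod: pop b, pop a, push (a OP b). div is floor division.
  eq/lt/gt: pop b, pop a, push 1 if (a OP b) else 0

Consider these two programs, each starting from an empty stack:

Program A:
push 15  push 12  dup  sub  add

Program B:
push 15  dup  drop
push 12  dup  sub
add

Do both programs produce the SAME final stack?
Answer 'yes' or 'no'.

Program A trace:
  After 'push 15': [15]
  After 'push 12': [15, 12]
  After 'dup': [15, 12, 12]
  After 'sub': [15, 0]
  After 'add': [15]
Program A final stack: [15]

Program B trace:
  After 'push 15': [15]
  After 'dup': [15, 15]
  After 'drop': [15]
  After 'push 12': [15, 12]
  After 'dup': [15, 12, 12]
  After 'sub': [15, 0]
  After 'add': [15]
Program B final stack: [15]
Same: yes

Answer: yes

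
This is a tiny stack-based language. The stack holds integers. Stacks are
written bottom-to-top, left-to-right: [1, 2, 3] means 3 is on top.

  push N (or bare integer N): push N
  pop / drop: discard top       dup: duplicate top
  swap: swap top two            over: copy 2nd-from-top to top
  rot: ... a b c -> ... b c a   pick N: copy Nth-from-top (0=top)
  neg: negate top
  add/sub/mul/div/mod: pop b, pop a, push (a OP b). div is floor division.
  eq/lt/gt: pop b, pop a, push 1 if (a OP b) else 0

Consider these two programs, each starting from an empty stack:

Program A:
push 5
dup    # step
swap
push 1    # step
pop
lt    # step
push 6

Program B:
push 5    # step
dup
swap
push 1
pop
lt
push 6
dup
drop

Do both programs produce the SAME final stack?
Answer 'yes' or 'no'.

Answer: yes

Derivation:
Program A trace:
  After 'push 5': [5]
  After 'dup': [5, 5]
  After 'swap': [5, 5]
  After 'push 1': [5, 5, 1]
  After 'pop': [5, 5]
  After 'lt': [0]
  After 'push 6': [0, 6]
Program A final stack: [0, 6]

Program B trace:
  After 'push 5': [5]
  After 'dup': [5, 5]
  After 'swap': [5, 5]
  After 'push 1': [5, 5, 1]
  After 'pop': [5, 5]
  After 'lt': [0]
  After 'push 6': [0, 6]
  After 'dup': [0, 6, 6]
  After 'drop': [0, 6]
Program B final stack: [0, 6]
Same: yes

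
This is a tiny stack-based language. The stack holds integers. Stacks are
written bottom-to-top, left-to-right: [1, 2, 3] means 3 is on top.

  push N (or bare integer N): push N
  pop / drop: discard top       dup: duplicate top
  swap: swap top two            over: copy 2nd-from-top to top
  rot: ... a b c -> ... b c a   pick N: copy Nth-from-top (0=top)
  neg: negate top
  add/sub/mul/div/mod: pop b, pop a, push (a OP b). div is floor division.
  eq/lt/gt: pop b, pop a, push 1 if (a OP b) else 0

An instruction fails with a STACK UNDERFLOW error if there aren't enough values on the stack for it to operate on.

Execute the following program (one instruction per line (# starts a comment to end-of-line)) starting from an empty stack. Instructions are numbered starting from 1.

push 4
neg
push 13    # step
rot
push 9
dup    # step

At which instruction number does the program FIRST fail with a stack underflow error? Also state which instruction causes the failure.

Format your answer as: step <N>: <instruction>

Answer: step 4: rot

Derivation:
Step 1 ('push 4'): stack = [4], depth = 1
Step 2 ('neg'): stack = [-4], depth = 1
Step 3 ('push 13'): stack = [-4, 13], depth = 2
Step 4 ('rot'): needs 3 value(s) but depth is 2 — STACK UNDERFLOW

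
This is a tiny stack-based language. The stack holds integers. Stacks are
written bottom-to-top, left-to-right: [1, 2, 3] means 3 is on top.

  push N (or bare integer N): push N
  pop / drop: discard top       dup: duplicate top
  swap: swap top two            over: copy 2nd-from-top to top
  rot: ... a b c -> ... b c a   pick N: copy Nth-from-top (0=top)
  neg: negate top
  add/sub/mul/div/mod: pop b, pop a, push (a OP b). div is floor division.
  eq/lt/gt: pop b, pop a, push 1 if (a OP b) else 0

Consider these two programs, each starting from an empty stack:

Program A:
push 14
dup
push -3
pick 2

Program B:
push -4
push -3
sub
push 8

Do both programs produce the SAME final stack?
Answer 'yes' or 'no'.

Program A trace:
  After 'push 14': [14]
  After 'dup': [14, 14]
  After 'push -3': [14, 14, -3]
  After 'pick 2': [14, 14, -3, 14]
Program A final stack: [14, 14, -3, 14]

Program B trace:
  After 'push -4': [-4]
  After 'push -3': [-4, -3]
  After 'sub': [-1]
  After 'push 8': [-1, 8]
Program B final stack: [-1, 8]
Same: no

Answer: no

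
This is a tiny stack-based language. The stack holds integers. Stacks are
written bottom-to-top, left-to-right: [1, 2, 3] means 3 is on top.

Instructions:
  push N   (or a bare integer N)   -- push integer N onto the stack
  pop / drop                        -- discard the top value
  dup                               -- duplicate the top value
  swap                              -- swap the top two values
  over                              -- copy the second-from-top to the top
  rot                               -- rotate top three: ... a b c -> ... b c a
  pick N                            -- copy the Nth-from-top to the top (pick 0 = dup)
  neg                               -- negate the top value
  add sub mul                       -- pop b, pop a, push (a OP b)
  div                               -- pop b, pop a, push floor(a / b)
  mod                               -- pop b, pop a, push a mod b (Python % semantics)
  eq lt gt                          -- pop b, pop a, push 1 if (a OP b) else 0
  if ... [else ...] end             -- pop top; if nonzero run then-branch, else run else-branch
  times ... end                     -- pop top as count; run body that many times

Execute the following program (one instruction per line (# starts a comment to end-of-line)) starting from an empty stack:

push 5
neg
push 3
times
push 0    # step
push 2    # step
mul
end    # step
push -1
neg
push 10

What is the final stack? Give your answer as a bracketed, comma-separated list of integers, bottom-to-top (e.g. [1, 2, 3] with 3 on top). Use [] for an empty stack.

Answer: [-5, 0, 0, 0, 1, 10]

Derivation:
After 'push 5': [5]
After 'neg': [-5]
After 'push 3': [-5, 3]
After 'times': [-5]
After 'push 0': [-5, 0]
After 'push 2': [-5, 0, 2]
After 'mul': [-5, 0]
After 'push 0': [-5, 0, 0]
After 'push 2': [-5, 0, 0, 2]
After 'mul': [-5, 0, 0]
After 'push 0': [-5, 0, 0, 0]
After 'push 2': [-5, 0, 0, 0, 2]
After 'mul': [-5, 0, 0, 0]
After 'push -1': [-5, 0, 0, 0, -1]
After 'neg': [-5, 0, 0, 0, 1]
After 'push 10': [-5, 0, 0, 0, 1, 10]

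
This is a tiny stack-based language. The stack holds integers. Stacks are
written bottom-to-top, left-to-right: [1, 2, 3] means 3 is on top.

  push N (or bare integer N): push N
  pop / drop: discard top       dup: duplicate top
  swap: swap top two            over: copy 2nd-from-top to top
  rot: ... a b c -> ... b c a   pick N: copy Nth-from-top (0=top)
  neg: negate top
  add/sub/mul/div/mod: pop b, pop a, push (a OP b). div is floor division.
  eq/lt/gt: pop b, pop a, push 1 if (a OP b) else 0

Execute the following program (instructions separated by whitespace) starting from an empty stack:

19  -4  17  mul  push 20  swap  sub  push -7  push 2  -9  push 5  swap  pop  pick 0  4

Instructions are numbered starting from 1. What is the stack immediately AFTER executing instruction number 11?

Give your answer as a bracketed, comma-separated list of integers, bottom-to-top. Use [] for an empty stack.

Step 1 ('19'): [19]
Step 2 ('-4'): [19, -4]
Step 3 ('17'): [19, -4, 17]
Step 4 ('mul'): [19, -68]
Step 5 ('push 20'): [19, -68, 20]
Step 6 ('swap'): [19, 20, -68]
Step 7 ('sub'): [19, 88]
Step 8 ('push -7'): [19, 88, -7]
Step 9 ('push 2'): [19, 88, -7, 2]
Step 10 ('-9'): [19, 88, -7, 2, -9]
Step 11 ('push 5'): [19, 88, -7, 2, -9, 5]

Answer: [19, 88, -7, 2, -9, 5]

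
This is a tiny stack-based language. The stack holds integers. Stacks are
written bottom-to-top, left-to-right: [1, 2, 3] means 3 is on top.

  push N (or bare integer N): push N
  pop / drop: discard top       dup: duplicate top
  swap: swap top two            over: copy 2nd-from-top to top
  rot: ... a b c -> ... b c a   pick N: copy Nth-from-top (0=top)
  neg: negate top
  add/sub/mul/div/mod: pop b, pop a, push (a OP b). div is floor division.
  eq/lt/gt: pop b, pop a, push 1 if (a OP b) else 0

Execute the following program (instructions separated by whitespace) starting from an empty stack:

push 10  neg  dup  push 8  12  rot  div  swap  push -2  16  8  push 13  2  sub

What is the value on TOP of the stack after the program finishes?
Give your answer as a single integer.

Answer: 11

Derivation:
After 'push 10': [10]
After 'neg': [-10]
After 'dup': [-10, -10]
After 'push 8': [-10, -10, 8]
After 'push 12': [-10, -10, 8, 12]
After 'rot': [-10, 8, 12, -10]
After 'div': [-10, 8, -2]
After 'swap': [-10, -2, 8]
After 'push -2': [-10, -2, 8, -2]
After 'push 16': [-10, -2, 8, -2, 16]
After 'push 8': [-10, -2, 8, -2, 16, 8]
After 'push 13': [-10, -2, 8, -2, 16, 8, 13]
After 'push 2': [-10, -2, 8, -2, 16, 8, 13, 2]
After 'sub': [-10, -2, 8, -2, 16, 8, 11]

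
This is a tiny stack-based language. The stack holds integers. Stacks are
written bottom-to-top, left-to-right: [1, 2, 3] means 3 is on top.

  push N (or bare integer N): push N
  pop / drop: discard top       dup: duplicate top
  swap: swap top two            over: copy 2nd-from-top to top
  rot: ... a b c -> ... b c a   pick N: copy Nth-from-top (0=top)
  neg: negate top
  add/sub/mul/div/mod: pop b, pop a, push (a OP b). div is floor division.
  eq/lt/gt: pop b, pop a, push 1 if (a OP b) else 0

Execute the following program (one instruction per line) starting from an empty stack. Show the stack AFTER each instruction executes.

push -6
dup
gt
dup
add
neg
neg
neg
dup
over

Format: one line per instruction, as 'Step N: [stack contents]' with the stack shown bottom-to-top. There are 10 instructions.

Step 1: [-6]
Step 2: [-6, -6]
Step 3: [0]
Step 4: [0, 0]
Step 5: [0]
Step 6: [0]
Step 7: [0]
Step 8: [0]
Step 9: [0, 0]
Step 10: [0, 0, 0]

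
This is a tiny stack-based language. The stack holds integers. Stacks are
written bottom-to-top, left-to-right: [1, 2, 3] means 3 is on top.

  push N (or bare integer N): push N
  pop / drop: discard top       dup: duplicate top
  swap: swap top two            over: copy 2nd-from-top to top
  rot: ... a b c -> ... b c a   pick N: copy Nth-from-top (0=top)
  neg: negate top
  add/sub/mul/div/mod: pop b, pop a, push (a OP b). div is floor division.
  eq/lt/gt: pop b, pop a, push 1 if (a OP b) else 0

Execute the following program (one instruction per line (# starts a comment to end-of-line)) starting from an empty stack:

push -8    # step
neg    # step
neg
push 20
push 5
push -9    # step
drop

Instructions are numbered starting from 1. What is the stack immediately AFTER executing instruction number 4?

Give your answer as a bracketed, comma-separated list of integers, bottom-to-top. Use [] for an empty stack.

Step 1 ('push -8'): [-8]
Step 2 ('neg'): [8]
Step 3 ('neg'): [-8]
Step 4 ('push 20'): [-8, 20]

Answer: [-8, 20]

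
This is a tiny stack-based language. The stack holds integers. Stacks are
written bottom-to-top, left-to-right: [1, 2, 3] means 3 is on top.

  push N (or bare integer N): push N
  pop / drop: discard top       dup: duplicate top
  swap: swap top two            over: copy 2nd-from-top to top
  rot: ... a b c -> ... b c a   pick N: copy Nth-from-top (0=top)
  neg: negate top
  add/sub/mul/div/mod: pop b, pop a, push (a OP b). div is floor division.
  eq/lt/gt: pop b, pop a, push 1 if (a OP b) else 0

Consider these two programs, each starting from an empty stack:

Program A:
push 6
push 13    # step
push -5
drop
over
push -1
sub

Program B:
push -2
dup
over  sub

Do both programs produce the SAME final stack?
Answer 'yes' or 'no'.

Program A trace:
  After 'push 6': [6]
  After 'push 13': [6, 13]
  After 'push -5': [6, 13, -5]
  After 'drop': [6, 13]
  After 'over': [6, 13, 6]
  After 'push -1': [6, 13, 6, -1]
  After 'sub': [6, 13, 7]
Program A final stack: [6, 13, 7]

Program B trace:
  After 'push -2': [-2]
  After 'dup': [-2, -2]
  After 'over': [-2, -2, -2]
  After 'sub': [-2, 0]
Program B final stack: [-2, 0]
Same: no

Answer: no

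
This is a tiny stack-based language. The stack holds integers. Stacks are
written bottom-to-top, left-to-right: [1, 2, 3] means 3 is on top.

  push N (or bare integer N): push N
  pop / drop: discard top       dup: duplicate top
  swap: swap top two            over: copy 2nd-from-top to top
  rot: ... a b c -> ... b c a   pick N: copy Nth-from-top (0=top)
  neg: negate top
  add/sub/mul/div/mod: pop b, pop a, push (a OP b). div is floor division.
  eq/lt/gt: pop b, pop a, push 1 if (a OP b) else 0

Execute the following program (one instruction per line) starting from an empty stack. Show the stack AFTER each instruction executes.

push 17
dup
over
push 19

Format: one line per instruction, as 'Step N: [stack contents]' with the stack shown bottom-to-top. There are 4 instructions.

Step 1: [17]
Step 2: [17, 17]
Step 3: [17, 17, 17]
Step 4: [17, 17, 17, 19]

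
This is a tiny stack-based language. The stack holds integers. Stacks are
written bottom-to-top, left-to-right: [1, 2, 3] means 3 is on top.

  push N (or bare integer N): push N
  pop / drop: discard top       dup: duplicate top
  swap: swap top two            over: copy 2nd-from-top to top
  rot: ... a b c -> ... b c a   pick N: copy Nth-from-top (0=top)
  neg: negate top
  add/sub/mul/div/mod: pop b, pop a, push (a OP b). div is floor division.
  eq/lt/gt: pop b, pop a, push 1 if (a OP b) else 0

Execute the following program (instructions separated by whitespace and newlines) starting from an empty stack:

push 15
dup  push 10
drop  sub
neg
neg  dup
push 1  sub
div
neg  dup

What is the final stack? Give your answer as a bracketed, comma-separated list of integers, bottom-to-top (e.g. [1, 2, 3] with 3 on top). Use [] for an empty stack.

After 'push 15': [15]
After 'dup': [15, 15]
After 'push 10': [15, 15, 10]
After 'drop': [15, 15]
After 'sub': [0]
After 'neg': [0]
After 'neg': [0]
After 'dup': [0, 0]
After 'push 1': [0, 0, 1]
After 'sub': [0, -1]
After 'div': [0]
After 'neg': [0]
After 'dup': [0, 0]

Answer: [0, 0]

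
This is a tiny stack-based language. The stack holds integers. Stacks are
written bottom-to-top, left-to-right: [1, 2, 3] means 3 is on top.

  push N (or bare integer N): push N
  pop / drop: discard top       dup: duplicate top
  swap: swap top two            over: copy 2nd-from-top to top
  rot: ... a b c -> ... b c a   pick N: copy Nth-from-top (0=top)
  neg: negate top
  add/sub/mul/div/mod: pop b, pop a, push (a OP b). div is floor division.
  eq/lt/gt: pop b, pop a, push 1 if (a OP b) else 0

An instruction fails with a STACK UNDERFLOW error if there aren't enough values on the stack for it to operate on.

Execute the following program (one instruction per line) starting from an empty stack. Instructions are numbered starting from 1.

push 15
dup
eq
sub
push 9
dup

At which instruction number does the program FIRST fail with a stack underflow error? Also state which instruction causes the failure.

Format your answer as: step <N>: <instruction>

Answer: step 4: sub

Derivation:
Step 1 ('push 15'): stack = [15], depth = 1
Step 2 ('dup'): stack = [15, 15], depth = 2
Step 3 ('eq'): stack = [1], depth = 1
Step 4 ('sub'): needs 2 value(s) but depth is 1 — STACK UNDERFLOW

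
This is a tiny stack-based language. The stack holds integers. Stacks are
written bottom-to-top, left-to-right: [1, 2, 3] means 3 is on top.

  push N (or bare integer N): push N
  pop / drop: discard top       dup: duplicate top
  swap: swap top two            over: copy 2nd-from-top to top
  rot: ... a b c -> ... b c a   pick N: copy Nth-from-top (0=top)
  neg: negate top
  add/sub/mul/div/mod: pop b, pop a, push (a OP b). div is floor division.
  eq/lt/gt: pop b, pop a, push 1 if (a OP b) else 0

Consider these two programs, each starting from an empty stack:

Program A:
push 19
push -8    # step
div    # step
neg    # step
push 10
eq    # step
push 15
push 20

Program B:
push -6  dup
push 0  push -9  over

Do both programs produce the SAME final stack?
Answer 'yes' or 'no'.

Answer: no

Derivation:
Program A trace:
  After 'push 19': [19]
  After 'push -8': [19, -8]
  After 'div': [-3]
  After 'neg': [3]
  After 'push 10': [3, 10]
  After 'eq': [0]
  After 'push 15': [0, 15]
  After 'push 20': [0, 15, 20]
Program A final stack: [0, 15, 20]

Program B trace:
  After 'push -6': [-6]
  After 'dup': [-6, -6]
  After 'push 0': [-6, -6, 0]
  After 'push -9': [-6, -6, 0, -9]
  After 'over': [-6, -6, 0, -9, 0]
Program B final stack: [-6, -6, 0, -9, 0]
Same: no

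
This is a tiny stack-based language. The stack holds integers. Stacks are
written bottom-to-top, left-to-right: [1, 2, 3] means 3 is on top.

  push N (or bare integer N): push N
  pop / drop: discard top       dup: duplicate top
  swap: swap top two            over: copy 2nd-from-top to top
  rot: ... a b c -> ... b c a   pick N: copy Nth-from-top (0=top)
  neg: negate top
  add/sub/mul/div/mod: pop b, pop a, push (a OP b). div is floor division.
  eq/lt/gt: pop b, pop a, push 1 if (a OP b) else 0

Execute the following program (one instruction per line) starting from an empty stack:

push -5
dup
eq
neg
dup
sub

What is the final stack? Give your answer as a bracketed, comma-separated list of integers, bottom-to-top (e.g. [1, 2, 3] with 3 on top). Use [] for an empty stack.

After 'push -5': [-5]
After 'dup': [-5, -5]
After 'eq': [1]
After 'neg': [-1]
After 'dup': [-1, -1]
After 'sub': [0]

Answer: [0]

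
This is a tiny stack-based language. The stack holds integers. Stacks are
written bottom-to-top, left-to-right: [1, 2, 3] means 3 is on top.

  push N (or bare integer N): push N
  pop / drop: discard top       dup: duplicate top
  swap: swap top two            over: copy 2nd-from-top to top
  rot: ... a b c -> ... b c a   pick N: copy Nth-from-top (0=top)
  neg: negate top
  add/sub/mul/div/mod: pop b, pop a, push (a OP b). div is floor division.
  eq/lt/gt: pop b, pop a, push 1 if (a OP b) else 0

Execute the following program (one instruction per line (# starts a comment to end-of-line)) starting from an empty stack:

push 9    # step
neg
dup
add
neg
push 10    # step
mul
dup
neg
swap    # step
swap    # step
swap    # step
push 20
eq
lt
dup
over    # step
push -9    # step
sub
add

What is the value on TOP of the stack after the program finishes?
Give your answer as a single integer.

After 'push 9': [9]
After 'neg': [-9]
After 'dup': [-9, -9]
After 'add': [-18]
After 'neg': [18]
After 'push 10': [18, 10]
After 'mul': [180]
After 'dup': [180, 180]
After 'neg': [180, -180]
After 'swap': [-180, 180]
After 'swap': [180, -180]
After 'swap': [-180, 180]
After 'push 20': [-180, 180, 20]
After 'eq': [-180, 0]
After 'lt': [1]
After 'dup': [1, 1]
After 'over': [1, 1, 1]
After 'push -9': [1, 1, 1, -9]
After 'sub': [1, 1, 10]
After 'add': [1, 11]

Answer: 11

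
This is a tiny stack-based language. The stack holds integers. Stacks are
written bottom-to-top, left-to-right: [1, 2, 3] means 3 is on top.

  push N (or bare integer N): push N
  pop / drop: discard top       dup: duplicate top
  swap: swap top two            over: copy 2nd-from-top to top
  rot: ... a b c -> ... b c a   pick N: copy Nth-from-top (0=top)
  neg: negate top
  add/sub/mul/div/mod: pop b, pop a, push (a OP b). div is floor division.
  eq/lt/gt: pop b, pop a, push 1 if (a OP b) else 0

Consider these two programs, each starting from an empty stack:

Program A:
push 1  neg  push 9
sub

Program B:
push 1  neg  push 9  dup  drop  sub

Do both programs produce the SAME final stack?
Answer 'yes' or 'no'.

Answer: yes

Derivation:
Program A trace:
  After 'push 1': [1]
  After 'neg': [-1]
  After 'push 9': [-1, 9]
  After 'sub': [-10]
Program A final stack: [-10]

Program B trace:
  After 'push 1': [1]
  After 'neg': [-1]
  After 'push 9': [-1, 9]
  After 'dup': [-1, 9, 9]
  After 'drop': [-1, 9]
  After 'sub': [-10]
Program B final stack: [-10]
Same: yes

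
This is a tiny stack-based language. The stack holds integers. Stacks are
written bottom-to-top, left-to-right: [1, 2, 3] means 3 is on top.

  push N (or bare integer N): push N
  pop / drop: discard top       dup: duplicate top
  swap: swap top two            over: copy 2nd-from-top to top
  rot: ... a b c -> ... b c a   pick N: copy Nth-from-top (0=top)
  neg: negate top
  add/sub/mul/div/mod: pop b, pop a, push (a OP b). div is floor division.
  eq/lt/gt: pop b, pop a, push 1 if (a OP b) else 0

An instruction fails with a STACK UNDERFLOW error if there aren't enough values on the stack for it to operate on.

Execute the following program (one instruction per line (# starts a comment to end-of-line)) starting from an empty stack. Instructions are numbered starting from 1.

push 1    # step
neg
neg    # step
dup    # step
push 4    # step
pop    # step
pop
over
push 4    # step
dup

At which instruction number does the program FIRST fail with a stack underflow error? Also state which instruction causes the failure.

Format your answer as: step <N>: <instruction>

Step 1 ('push 1'): stack = [1], depth = 1
Step 2 ('neg'): stack = [-1], depth = 1
Step 3 ('neg'): stack = [1], depth = 1
Step 4 ('dup'): stack = [1, 1], depth = 2
Step 5 ('push 4'): stack = [1, 1, 4], depth = 3
Step 6 ('pop'): stack = [1, 1], depth = 2
Step 7 ('pop'): stack = [1], depth = 1
Step 8 ('over'): needs 2 value(s) but depth is 1 — STACK UNDERFLOW

Answer: step 8: over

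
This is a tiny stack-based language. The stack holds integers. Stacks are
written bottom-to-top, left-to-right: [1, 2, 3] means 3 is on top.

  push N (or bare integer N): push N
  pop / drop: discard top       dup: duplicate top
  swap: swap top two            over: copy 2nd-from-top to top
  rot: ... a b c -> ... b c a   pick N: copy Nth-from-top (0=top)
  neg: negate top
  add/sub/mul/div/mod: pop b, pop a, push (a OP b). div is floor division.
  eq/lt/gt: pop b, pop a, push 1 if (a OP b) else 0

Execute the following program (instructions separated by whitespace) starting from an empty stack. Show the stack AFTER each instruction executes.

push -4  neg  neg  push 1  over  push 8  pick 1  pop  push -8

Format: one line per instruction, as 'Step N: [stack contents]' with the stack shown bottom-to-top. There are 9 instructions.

Step 1: [-4]
Step 2: [4]
Step 3: [-4]
Step 4: [-4, 1]
Step 5: [-4, 1, -4]
Step 6: [-4, 1, -4, 8]
Step 7: [-4, 1, -4, 8, -4]
Step 8: [-4, 1, -4, 8]
Step 9: [-4, 1, -4, 8, -8]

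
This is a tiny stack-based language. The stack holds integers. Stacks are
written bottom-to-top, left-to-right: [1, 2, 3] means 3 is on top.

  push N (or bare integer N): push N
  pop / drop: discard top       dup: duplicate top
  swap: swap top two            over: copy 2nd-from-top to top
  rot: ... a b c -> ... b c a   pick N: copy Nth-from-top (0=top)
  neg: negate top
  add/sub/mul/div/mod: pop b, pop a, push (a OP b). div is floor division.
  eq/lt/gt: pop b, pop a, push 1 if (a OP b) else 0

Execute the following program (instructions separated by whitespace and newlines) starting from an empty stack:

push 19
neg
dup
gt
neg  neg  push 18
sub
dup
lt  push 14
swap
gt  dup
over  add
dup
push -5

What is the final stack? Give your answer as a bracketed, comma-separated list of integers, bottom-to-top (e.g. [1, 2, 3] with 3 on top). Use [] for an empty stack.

Answer: [1, 2, 2, -5]

Derivation:
After 'push 19': [19]
After 'neg': [-19]
After 'dup': [-19, -19]
After 'gt': [0]
After 'neg': [0]
After 'neg': [0]
After 'push 18': [0, 18]
After 'sub': [-18]
After 'dup': [-18, -18]
After 'lt': [0]
After 'push 14': [0, 14]
After 'swap': [14, 0]
After 'gt': [1]
After 'dup': [1, 1]
After 'over': [1, 1, 1]
After 'add': [1, 2]
After 'dup': [1, 2, 2]
After 'push -5': [1, 2, 2, -5]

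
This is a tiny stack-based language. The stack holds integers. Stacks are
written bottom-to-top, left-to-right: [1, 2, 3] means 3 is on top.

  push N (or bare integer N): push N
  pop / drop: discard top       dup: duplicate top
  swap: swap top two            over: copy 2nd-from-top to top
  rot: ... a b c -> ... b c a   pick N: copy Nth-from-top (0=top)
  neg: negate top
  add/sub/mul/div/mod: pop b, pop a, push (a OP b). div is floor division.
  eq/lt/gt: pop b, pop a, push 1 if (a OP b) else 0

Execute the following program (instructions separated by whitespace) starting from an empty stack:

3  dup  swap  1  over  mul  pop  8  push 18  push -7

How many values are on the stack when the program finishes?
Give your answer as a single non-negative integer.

Answer: 5

Derivation:
After 'push 3': stack = [3] (depth 1)
After 'dup': stack = [3, 3] (depth 2)
After 'swap': stack = [3, 3] (depth 2)
After 'push 1': stack = [3, 3, 1] (depth 3)
After 'over': stack = [3, 3, 1, 3] (depth 4)
After 'mul': stack = [3, 3, 3] (depth 3)
After 'pop': stack = [3, 3] (depth 2)
After 'push 8': stack = [3, 3, 8] (depth 3)
After 'push 18': stack = [3, 3, 8, 18] (depth 4)
After 'push -7': stack = [3, 3, 8, 18, -7] (depth 5)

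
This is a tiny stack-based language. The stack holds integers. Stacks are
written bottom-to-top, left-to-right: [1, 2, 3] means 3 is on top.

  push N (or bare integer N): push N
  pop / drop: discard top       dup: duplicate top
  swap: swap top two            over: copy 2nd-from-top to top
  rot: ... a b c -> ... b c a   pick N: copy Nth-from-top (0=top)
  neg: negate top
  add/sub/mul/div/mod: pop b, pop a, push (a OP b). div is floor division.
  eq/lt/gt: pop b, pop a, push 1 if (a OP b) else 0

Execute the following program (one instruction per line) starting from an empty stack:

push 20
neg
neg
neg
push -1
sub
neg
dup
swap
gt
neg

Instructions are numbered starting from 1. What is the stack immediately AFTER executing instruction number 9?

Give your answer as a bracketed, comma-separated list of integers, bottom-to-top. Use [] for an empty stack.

Answer: [19, 19]

Derivation:
Step 1 ('push 20'): [20]
Step 2 ('neg'): [-20]
Step 3 ('neg'): [20]
Step 4 ('neg'): [-20]
Step 5 ('push -1'): [-20, -1]
Step 6 ('sub'): [-19]
Step 7 ('neg'): [19]
Step 8 ('dup'): [19, 19]
Step 9 ('swap'): [19, 19]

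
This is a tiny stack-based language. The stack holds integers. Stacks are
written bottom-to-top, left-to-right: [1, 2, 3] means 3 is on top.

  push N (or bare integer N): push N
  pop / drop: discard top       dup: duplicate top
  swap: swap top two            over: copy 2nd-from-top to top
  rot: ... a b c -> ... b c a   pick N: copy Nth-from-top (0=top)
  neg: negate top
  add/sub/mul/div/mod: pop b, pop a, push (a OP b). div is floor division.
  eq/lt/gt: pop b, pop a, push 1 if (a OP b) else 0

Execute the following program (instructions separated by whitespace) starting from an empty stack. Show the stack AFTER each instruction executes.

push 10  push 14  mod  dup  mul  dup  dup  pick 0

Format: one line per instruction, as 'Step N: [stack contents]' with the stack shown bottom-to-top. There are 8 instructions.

Step 1: [10]
Step 2: [10, 14]
Step 3: [10]
Step 4: [10, 10]
Step 5: [100]
Step 6: [100, 100]
Step 7: [100, 100, 100]
Step 8: [100, 100, 100, 100]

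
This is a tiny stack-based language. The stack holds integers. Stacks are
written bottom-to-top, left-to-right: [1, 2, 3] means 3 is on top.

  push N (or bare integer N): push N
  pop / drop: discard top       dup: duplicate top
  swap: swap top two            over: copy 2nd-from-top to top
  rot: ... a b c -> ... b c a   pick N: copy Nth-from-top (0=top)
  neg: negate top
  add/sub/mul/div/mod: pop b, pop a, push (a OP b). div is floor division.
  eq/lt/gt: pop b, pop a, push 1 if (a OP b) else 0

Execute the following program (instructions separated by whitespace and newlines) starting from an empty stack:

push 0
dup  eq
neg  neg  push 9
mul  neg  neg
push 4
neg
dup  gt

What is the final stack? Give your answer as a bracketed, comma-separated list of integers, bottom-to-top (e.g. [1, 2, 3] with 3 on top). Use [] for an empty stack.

After 'push 0': [0]
After 'dup': [0, 0]
After 'eq': [1]
After 'neg': [-1]
After 'neg': [1]
After 'push 9': [1, 9]
After 'mul': [9]
After 'neg': [-9]
After 'neg': [9]
After 'push 4': [9, 4]
After 'neg': [9, -4]
After 'dup': [9, -4, -4]
After 'gt': [9, 0]

Answer: [9, 0]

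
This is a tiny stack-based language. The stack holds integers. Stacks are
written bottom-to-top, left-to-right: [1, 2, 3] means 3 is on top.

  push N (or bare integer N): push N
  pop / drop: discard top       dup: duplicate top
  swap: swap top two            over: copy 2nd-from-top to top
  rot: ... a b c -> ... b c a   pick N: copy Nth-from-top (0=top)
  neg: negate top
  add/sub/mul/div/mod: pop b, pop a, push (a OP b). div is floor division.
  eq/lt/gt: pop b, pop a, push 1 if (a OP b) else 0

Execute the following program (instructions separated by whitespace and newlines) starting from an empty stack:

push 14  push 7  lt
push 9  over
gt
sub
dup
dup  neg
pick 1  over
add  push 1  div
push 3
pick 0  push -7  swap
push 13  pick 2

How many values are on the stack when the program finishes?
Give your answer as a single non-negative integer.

Answer: 9

Derivation:
After 'push 14': stack = [14] (depth 1)
After 'push 7': stack = [14, 7] (depth 2)
After 'lt': stack = [0] (depth 1)
After 'push 9': stack = [0, 9] (depth 2)
After 'over': stack = [0, 9, 0] (depth 3)
After 'gt': stack = [0, 1] (depth 2)
After 'sub': stack = [-1] (depth 1)
After 'dup': stack = [-1, -1] (depth 2)
After 'dup': stack = [-1, -1, -1] (depth 3)
After 'neg': stack = [-1, -1, 1] (depth 3)
  ...
After 'over': stack = [-1, -1, 1, -1, 1] (depth 5)
After 'add': stack = [-1, -1, 1, 0] (depth 4)
After 'push 1': stack = [-1, -1, 1, 0, 1] (depth 5)
After 'div': stack = [-1, -1, 1, 0] (depth 4)
After 'push 3': stack = [-1, -1, 1, 0, 3] (depth 5)
After 'pick 0': stack = [-1, -1, 1, 0, 3, 3] (depth 6)
After 'push -7': stack = [-1, -1, 1, 0, 3, 3, -7] (depth 7)
After 'swap': stack = [-1, -1, 1, 0, 3, -7, 3] (depth 7)
After 'push 13': stack = [-1, -1, 1, 0, 3, -7, 3, 13] (depth 8)
After 'pick 2': stack = [-1, -1, 1, 0, 3, -7, 3, 13, -7] (depth 9)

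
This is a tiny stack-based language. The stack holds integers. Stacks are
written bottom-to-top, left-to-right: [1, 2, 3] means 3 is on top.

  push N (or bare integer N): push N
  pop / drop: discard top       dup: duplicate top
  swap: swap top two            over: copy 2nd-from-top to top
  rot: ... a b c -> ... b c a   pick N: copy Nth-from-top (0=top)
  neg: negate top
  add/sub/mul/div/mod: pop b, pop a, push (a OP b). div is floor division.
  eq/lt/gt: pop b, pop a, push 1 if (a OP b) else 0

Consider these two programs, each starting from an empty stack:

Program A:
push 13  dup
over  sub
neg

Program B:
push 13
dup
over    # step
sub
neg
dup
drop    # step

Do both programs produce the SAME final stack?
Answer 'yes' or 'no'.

Answer: yes

Derivation:
Program A trace:
  After 'push 13': [13]
  After 'dup': [13, 13]
  After 'over': [13, 13, 13]
  After 'sub': [13, 0]
  After 'neg': [13, 0]
Program A final stack: [13, 0]

Program B trace:
  After 'push 13': [13]
  After 'dup': [13, 13]
  After 'over': [13, 13, 13]
  After 'sub': [13, 0]
  After 'neg': [13, 0]
  After 'dup': [13, 0, 0]
  After 'drop': [13, 0]
Program B final stack: [13, 0]
Same: yes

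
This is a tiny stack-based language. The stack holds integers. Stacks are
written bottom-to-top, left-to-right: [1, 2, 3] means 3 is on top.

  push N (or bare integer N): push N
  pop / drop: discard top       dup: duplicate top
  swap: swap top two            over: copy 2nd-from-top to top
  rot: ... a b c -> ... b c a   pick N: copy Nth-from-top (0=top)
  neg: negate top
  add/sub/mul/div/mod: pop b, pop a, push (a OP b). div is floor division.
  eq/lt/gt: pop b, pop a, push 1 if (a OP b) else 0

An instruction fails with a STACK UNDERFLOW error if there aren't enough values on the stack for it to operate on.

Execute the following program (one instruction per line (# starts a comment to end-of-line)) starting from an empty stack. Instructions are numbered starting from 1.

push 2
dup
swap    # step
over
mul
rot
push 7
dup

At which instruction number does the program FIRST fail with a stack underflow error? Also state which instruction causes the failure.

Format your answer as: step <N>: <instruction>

Step 1 ('push 2'): stack = [2], depth = 1
Step 2 ('dup'): stack = [2, 2], depth = 2
Step 3 ('swap'): stack = [2, 2], depth = 2
Step 4 ('over'): stack = [2, 2, 2], depth = 3
Step 5 ('mul'): stack = [2, 4], depth = 2
Step 6 ('rot'): needs 3 value(s) but depth is 2 — STACK UNDERFLOW

Answer: step 6: rot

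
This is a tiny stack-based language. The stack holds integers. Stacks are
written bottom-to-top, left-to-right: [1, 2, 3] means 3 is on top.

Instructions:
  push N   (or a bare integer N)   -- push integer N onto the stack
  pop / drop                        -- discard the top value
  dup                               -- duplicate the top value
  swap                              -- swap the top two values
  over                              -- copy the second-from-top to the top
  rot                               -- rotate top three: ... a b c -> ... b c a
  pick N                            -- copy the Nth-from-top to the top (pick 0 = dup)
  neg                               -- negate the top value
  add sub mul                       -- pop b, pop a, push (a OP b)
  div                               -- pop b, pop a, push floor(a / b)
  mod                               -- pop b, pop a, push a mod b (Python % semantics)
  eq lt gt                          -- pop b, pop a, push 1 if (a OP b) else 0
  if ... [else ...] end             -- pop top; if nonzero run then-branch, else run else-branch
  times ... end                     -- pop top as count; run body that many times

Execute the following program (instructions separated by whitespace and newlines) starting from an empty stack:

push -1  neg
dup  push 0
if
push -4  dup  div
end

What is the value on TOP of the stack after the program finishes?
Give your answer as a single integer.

After 'push -1': [-1]
After 'neg': [1]
After 'dup': [1, 1]
After 'push 0': [1, 1, 0]
After 'if': [1, 1]

Answer: 1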